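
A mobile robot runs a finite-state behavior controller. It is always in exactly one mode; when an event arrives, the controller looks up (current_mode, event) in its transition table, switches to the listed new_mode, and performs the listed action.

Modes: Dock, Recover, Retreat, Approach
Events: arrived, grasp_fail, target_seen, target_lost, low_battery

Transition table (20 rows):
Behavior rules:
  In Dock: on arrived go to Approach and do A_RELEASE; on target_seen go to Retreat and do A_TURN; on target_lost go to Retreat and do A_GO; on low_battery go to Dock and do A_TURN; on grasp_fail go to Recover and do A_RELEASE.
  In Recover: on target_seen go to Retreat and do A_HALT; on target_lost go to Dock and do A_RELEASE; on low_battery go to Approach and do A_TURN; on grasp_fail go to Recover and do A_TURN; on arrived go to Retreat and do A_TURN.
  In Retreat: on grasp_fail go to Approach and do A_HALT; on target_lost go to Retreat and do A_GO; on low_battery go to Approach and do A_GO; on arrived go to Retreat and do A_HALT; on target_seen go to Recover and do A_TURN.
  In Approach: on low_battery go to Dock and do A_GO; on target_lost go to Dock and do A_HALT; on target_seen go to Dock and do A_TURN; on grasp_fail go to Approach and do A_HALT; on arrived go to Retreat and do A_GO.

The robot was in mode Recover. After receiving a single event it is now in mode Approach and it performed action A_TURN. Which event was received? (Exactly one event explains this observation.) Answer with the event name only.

try arrived: (Recover, arrived) → (Retreat, A_TURN)
try grasp_fail: (Recover, grasp_fail) → (Recover, A_TURN)
try target_seen: (Recover, target_seen) → (Retreat, A_HALT)
try target_lost: (Recover, target_lost) → (Dock, A_RELEASE)
try low_battery: (Recover, low_battery) → (Approach, A_TURN)  ← matches

low_battery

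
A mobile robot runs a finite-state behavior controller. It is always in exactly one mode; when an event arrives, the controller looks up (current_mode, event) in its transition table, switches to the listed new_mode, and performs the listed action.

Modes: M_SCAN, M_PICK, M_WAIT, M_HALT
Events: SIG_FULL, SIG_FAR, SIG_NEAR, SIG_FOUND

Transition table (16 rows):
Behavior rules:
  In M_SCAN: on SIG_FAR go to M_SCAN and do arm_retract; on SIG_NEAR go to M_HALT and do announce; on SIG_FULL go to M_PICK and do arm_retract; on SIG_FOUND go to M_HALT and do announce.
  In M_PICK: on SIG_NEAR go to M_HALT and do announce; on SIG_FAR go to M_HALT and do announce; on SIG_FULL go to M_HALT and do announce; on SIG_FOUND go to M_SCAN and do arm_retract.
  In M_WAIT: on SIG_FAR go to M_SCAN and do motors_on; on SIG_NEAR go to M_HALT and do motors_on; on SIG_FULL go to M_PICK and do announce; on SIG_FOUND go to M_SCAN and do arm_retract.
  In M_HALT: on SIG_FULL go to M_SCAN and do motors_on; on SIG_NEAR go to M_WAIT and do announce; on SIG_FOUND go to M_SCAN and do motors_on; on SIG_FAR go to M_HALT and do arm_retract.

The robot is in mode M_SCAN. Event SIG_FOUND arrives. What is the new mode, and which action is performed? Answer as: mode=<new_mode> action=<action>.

mode=M_HALT action=announce

current mode = M_SCAN; filter table to that mode:
  (M_SCAN, SIG_FAR) → (M_SCAN, arm_retract)
  (M_SCAN, SIG_NEAR) → (M_HALT, announce)
  (M_SCAN, SIG_FULL) → (M_PICK, arm_retract)
  (M_SCAN, SIG_FOUND) → (M_HALT, announce)  ← event matches
event = SIG_FOUND selects (M_HALT, announce)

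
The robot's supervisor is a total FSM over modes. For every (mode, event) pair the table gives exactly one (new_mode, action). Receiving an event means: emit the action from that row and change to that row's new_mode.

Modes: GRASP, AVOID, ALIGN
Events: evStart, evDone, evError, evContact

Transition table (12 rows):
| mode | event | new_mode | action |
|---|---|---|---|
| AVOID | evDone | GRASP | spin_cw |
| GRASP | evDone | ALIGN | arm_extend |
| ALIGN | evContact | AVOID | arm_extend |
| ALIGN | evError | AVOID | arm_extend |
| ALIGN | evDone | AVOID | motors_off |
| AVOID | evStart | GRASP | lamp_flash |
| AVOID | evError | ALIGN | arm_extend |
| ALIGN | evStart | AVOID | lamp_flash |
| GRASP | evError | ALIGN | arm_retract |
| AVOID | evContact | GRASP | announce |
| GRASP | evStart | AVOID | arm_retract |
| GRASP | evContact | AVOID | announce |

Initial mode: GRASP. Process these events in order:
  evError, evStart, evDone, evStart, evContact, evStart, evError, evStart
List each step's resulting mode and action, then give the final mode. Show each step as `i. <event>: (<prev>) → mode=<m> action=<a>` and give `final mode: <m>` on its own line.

final mode: AVOID

1. evError: (GRASP) → mode=ALIGN action=arm_retract
2. evStart: (ALIGN) → mode=AVOID action=lamp_flash
3. evDone: (AVOID) → mode=GRASP action=spin_cw
4. evStart: (GRASP) → mode=AVOID action=arm_retract
5. evContact: (AVOID) → mode=GRASP action=announce
6. evStart: (GRASP) → mode=AVOID action=arm_retract
7. evError: (AVOID) → mode=ALIGN action=arm_extend
8. evStart: (ALIGN) → mode=AVOID action=lamp_flash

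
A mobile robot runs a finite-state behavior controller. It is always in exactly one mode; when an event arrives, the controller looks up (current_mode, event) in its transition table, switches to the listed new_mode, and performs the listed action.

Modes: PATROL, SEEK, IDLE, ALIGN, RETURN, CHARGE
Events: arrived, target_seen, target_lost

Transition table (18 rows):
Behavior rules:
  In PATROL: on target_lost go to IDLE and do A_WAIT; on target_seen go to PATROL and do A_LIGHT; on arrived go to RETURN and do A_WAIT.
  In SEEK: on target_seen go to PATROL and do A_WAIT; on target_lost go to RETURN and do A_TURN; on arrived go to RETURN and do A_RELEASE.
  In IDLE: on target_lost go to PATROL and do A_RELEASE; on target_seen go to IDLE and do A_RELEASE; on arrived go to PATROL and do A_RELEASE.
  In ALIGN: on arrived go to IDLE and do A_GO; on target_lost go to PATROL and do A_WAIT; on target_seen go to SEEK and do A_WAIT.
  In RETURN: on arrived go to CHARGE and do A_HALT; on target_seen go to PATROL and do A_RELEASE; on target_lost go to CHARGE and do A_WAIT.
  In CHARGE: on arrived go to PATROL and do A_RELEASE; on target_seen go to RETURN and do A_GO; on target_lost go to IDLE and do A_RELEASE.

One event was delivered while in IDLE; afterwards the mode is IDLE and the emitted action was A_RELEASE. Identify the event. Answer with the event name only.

target_seen

try arrived: (IDLE, arrived) → (PATROL, A_RELEASE)
try target_seen: (IDLE, target_seen) → (IDLE, A_RELEASE)  ← matches
try target_lost: (IDLE, target_lost) → (PATROL, A_RELEASE)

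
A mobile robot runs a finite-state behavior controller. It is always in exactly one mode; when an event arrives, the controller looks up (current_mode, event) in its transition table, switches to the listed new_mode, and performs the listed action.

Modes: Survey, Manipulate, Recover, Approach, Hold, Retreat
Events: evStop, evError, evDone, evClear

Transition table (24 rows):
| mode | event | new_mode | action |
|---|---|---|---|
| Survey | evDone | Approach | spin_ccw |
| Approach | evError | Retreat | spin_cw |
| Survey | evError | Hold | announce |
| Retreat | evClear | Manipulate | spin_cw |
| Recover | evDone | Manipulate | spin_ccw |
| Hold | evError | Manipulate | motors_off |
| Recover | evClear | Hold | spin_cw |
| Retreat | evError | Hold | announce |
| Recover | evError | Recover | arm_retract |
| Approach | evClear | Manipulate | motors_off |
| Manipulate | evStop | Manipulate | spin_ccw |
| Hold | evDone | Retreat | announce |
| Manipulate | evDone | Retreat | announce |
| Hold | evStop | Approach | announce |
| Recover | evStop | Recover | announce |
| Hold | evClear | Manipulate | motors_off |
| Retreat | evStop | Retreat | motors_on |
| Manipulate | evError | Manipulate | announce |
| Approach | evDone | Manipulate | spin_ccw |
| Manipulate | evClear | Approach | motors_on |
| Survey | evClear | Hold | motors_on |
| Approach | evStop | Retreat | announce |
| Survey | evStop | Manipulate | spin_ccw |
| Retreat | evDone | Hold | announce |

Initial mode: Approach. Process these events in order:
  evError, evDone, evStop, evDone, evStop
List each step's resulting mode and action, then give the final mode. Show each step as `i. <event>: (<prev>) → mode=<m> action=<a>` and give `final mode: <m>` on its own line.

1. evError: (Approach) → mode=Retreat action=spin_cw
2. evDone: (Retreat) → mode=Hold action=announce
3. evStop: (Hold) → mode=Approach action=announce
4. evDone: (Approach) → mode=Manipulate action=spin_ccw
5. evStop: (Manipulate) → mode=Manipulate action=spin_ccw

final mode: Manipulate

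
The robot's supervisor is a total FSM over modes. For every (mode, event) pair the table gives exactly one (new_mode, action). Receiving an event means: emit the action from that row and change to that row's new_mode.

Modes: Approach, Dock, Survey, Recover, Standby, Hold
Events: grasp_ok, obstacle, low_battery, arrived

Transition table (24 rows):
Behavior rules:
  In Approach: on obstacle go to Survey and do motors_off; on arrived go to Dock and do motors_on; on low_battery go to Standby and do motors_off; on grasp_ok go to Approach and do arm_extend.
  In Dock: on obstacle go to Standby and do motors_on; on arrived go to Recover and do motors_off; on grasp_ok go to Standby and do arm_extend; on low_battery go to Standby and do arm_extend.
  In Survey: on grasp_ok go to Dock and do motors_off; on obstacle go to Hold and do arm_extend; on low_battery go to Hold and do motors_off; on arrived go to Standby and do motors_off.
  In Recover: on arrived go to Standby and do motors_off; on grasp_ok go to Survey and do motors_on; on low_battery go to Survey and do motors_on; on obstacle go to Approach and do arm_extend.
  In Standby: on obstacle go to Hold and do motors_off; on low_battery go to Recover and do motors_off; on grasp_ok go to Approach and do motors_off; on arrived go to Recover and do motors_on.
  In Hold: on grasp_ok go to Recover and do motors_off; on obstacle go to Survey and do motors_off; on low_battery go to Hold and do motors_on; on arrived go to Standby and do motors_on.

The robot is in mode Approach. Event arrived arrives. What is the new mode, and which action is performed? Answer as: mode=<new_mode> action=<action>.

current mode = Approach; filter table to that mode:
  (Approach, obstacle) → (Survey, motors_off)
  (Approach, arrived) → (Dock, motors_on)  ← event matches
  (Approach, low_battery) → (Standby, motors_off)
  (Approach, grasp_ok) → (Approach, arm_extend)
event = arrived selects (Dock, motors_on)

mode=Dock action=motors_on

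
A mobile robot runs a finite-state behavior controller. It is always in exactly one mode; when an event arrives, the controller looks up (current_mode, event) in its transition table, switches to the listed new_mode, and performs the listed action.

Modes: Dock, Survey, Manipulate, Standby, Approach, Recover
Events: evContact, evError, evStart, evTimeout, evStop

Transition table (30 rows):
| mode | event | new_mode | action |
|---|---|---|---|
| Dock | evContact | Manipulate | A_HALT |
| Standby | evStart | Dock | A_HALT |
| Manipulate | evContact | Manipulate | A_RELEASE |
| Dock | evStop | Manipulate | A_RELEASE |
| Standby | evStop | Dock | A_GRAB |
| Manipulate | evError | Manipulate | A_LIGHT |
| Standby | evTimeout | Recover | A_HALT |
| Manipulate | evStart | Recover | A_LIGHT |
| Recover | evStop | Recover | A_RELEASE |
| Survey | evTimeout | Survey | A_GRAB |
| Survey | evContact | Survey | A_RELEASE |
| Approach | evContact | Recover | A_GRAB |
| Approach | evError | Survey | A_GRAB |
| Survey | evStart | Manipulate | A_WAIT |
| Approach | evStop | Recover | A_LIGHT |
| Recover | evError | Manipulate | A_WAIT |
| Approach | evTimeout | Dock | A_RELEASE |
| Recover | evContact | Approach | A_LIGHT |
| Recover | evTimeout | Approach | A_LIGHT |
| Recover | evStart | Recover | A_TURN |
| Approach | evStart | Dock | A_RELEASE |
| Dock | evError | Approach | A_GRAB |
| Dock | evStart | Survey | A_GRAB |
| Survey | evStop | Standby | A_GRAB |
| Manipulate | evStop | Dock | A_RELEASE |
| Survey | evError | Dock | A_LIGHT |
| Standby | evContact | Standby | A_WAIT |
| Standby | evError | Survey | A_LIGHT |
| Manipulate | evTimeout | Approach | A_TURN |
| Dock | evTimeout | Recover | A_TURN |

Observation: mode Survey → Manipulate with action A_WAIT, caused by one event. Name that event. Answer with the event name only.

evStart

try evContact: (Survey, evContact) → (Survey, A_RELEASE)
try evError: (Survey, evError) → (Dock, A_LIGHT)
try evStart: (Survey, evStart) → (Manipulate, A_WAIT)  ← matches
try evTimeout: (Survey, evTimeout) → (Survey, A_GRAB)
try evStop: (Survey, evStop) → (Standby, A_GRAB)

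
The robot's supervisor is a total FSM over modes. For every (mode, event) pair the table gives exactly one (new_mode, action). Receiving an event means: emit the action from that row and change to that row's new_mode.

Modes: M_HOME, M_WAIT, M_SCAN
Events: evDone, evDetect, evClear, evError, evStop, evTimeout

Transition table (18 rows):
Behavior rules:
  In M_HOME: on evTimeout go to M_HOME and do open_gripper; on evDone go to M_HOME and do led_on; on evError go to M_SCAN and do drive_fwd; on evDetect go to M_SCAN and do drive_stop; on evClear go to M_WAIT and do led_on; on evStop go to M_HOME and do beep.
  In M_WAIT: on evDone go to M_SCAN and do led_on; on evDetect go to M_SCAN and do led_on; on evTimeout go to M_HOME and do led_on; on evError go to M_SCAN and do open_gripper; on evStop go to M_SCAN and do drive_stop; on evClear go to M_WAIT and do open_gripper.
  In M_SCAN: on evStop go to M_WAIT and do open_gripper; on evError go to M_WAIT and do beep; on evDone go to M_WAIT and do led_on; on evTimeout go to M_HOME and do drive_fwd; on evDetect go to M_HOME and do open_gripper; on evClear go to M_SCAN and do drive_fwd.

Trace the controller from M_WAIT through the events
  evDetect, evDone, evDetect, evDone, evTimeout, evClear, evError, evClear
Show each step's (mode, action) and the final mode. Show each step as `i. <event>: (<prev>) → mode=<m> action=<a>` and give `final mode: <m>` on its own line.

final mode: M_SCAN

1. evDetect: (M_WAIT) → mode=M_SCAN action=led_on
2. evDone: (M_SCAN) → mode=M_WAIT action=led_on
3. evDetect: (M_WAIT) → mode=M_SCAN action=led_on
4. evDone: (M_SCAN) → mode=M_WAIT action=led_on
5. evTimeout: (M_WAIT) → mode=M_HOME action=led_on
6. evClear: (M_HOME) → mode=M_WAIT action=led_on
7. evError: (M_WAIT) → mode=M_SCAN action=open_gripper
8. evClear: (M_SCAN) → mode=M_SCAN action=drive_fwd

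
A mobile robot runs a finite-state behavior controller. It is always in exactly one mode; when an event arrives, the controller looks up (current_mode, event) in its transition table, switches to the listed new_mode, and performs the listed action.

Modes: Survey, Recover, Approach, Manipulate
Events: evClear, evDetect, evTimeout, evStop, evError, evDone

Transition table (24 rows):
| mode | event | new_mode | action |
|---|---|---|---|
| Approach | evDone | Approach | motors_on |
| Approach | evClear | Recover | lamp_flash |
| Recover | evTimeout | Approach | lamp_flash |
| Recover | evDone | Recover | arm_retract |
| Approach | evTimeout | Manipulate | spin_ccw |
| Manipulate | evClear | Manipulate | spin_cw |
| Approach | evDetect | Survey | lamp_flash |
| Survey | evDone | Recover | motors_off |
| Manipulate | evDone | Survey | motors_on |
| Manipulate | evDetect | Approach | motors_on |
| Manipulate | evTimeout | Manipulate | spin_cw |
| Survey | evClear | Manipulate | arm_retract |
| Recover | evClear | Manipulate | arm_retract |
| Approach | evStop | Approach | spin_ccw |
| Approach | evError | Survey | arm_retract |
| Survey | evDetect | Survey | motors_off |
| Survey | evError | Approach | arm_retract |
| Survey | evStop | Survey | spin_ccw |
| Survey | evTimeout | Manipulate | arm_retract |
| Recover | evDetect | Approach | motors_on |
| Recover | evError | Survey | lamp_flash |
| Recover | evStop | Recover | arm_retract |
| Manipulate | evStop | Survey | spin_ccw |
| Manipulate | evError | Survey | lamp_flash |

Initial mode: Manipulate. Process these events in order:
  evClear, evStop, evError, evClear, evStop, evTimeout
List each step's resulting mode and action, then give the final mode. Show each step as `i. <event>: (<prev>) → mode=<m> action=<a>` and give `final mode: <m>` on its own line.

1. evClear: (Manipulate) → mode=Manipulate action=spin_cw
2. evStop: (Manipulate) → mode=Survey action=spin_ccw
3. evError: (Survey) → mode=Approach action=arm_retract
4. evClear: (Approach) → mode=Recover action=lamp_flash
5. evStop: (Recover) → mode=Recover action=arm_retract
6. evTimeout: (Recover) → mode=Approach action=lamp_flash

final mode: Approach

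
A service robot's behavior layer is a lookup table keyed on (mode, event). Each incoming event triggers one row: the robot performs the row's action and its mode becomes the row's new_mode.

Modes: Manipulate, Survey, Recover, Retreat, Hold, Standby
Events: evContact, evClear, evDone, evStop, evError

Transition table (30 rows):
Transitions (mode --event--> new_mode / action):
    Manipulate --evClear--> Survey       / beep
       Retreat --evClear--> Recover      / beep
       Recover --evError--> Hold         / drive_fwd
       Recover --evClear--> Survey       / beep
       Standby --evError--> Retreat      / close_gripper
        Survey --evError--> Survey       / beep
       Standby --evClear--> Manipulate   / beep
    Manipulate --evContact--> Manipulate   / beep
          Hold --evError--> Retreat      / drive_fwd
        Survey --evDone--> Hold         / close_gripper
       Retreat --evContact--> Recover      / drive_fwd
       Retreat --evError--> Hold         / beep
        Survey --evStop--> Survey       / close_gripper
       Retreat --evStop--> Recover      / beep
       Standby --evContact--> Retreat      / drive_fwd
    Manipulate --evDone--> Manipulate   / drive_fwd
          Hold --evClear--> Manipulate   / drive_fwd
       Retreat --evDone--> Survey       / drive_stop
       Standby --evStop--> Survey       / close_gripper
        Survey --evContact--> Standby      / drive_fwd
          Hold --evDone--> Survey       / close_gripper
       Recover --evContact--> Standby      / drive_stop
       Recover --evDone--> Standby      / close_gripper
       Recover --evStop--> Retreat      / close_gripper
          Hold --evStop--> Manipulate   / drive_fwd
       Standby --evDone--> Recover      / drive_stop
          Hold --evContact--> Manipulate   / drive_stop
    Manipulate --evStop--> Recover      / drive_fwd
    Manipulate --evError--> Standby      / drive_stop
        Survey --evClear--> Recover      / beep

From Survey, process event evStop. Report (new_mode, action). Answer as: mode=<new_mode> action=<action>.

current mode = Survey; filter table to that mode:
  (Survey, evError) → (Survey, beep)
  (Survey, evDone) → (Hold, close_gripper)
  (Survey, evStop) → (Survey, close_gripper)  ← event matches
  (Survey, evContact) → (Standby, drive_fwd)
  (Survey, evClear) → (Recover, beep)
event = evStop selects (Survey, close_gripper)

mode=Survey action=close_gripper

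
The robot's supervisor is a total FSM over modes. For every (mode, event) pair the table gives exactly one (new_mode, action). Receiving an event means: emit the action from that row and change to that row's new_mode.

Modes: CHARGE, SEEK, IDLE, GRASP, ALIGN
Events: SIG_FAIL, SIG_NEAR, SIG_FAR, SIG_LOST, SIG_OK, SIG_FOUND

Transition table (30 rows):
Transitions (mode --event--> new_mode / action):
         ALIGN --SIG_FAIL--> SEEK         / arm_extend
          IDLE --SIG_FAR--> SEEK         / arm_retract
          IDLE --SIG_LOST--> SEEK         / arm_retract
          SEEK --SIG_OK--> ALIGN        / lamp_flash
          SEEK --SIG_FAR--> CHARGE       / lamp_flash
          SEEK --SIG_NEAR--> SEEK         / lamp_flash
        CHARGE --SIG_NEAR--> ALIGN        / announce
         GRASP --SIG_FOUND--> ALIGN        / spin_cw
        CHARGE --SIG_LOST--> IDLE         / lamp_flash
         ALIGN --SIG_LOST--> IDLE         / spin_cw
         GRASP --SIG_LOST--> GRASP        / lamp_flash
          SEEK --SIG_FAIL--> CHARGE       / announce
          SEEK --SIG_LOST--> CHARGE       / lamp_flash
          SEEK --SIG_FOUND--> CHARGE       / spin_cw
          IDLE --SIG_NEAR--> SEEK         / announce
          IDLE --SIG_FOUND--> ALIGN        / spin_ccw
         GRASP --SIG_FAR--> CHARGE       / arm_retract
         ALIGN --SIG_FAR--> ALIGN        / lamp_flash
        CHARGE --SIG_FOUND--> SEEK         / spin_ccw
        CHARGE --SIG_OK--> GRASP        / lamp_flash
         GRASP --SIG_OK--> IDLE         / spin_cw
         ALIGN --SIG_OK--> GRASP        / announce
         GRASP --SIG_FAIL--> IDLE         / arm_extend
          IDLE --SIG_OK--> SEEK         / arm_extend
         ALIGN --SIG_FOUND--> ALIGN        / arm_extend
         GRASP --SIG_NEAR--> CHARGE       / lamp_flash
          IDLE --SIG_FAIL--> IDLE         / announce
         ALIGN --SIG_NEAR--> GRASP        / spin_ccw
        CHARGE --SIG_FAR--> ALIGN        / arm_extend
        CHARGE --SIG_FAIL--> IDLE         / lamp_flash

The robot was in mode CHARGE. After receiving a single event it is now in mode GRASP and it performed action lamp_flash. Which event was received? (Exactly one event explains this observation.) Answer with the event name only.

SIG_OK

try SIG_FAIL: (CHARGE, SIG_FAIL) → (IDLE, lamp_flash)
try SIG_NEAR: (CHARGE, SIG_NEAR) → (ALIGN, announce)
try SIG_FAR: (CHARGE, SIG_FAR) → (ALIGN, arm_extend)
try SIG_LOST: (CHARGE, SIG_LOST) → (IDLE, lamp_flash)
try SIG_OK: (CHARGE, SIG_OK) → (GRASP, lamp_flash)  ← matches
try SIG_FOUND: (CHARGE, SIG_FOUND) → (SEEK, spin_ccw)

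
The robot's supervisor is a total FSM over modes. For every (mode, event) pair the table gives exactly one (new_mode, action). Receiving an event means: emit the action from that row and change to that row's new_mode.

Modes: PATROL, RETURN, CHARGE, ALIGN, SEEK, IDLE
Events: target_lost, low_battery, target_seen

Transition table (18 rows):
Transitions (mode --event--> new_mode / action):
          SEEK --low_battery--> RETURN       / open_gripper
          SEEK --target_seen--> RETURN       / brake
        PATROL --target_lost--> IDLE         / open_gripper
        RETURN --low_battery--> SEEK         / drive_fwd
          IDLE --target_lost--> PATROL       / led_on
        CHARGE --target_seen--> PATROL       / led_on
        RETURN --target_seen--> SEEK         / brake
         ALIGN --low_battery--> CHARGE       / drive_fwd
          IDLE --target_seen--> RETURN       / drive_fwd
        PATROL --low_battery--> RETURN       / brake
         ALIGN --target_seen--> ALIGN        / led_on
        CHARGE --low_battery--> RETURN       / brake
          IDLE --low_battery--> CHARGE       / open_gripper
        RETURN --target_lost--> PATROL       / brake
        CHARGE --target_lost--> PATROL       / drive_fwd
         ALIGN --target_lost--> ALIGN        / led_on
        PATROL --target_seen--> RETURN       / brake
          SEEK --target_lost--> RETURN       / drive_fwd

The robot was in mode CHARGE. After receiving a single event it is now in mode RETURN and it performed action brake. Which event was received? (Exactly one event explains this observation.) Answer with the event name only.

try target_lost: (CHARGE, target_lost) → (PATROL, drive_fwd)
try low_battery: (CHARGE, low_battery) → (RETURN, brake)  ← matches
try target_seen: (CHARGE, target_seen) → (PATROL, led_on)

low_battery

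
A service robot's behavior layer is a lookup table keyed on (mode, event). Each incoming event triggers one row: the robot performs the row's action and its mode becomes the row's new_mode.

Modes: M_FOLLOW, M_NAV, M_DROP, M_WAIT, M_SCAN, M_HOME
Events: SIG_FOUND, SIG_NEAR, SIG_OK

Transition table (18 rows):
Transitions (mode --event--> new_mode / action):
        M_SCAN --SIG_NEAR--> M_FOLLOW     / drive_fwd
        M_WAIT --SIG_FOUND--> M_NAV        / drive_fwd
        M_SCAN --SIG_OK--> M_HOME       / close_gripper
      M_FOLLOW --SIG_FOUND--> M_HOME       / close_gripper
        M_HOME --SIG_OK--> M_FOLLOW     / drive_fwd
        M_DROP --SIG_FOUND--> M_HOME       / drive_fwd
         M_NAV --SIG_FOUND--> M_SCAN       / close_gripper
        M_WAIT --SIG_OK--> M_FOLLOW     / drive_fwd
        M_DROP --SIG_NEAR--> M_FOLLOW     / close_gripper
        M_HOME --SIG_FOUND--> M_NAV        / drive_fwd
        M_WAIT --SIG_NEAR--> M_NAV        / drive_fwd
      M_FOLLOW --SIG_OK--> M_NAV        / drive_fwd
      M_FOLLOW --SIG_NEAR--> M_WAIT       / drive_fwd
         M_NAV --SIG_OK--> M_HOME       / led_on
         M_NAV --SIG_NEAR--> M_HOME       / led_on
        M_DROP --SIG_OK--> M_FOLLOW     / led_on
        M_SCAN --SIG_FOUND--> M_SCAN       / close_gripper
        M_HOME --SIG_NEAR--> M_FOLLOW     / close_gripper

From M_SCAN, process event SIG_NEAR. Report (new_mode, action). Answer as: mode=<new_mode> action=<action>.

mode=M_FOLLOW action=drive_fwd

current mode = M_SCAN; filter table to that mode:
  (M_SCAN, SIG_NEAR) → (M_FOLLOW, drive_fwd)  ← event matches
  (M_SCAN, SIG_OK) → (M_HOME, close_gripper)
  (M_SCAN, SIG_FOUND) → (M_SCAN, close_gripper)
event = SIG_NEAR selects (M_FOLLOW, drive_fwd)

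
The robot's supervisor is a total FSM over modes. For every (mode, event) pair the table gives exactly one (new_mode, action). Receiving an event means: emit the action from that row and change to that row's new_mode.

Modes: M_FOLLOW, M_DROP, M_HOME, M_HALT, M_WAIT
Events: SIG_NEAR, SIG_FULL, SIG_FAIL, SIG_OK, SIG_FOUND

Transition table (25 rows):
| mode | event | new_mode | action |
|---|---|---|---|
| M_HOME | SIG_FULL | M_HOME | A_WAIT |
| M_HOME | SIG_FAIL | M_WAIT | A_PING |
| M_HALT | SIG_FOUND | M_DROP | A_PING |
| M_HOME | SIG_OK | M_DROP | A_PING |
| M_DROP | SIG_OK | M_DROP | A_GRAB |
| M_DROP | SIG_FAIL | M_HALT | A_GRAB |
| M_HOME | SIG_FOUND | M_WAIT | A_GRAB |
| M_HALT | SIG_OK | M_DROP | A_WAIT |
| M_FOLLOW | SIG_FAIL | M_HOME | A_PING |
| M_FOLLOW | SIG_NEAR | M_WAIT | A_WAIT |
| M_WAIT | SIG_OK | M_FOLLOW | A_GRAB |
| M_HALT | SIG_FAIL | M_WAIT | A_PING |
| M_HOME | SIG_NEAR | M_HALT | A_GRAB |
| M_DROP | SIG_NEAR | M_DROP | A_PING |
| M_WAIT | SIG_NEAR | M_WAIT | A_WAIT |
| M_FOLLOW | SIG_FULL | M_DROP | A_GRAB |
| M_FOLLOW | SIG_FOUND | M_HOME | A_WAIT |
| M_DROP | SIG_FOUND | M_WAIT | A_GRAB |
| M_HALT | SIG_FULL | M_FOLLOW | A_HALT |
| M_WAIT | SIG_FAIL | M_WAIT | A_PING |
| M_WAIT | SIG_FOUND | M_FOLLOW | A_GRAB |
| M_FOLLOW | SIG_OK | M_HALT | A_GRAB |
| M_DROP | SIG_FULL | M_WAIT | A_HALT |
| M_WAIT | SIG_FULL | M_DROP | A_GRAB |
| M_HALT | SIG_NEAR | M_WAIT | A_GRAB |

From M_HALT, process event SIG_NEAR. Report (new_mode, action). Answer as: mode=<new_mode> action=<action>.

current mode = M_HALT; filter table to that mode:
  (M_HALT, SIG_FOUND) → (M_DROP, A_PING)
  (M_HALT, SIG_OK) → (M_DROP, A_WAIT)
  (M_HALT, SIG_FAIL) → (M_WAIT, A_PING)
  (M_HALT, SIG_FULL) → (M_FOLLOW, A_HALT)
  (M_HALT, SIG_NEAR) → (M_WAIT, A_GRAB)  ← event matches
event = SIG_NEAR selects (M_WAIT, A_GRAB)

mode=M_WAIT action=A_GRAB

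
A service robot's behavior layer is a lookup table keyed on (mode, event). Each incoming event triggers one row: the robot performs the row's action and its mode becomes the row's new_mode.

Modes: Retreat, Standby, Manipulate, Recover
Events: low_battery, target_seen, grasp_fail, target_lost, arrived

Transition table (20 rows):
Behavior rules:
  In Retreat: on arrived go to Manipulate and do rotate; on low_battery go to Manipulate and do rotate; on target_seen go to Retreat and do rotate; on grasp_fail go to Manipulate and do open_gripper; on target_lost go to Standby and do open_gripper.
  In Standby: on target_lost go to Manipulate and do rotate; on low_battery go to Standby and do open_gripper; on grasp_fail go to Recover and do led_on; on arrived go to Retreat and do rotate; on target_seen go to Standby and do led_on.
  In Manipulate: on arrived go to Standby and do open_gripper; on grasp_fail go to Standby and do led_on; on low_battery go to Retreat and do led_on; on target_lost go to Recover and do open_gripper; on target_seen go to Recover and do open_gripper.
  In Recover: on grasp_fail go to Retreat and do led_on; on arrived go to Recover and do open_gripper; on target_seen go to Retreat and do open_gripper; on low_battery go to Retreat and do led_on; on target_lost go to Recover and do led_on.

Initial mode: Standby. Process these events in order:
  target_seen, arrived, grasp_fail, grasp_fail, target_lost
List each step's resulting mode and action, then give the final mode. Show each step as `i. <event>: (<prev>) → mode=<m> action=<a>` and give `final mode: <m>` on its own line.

1. target_seen: (Standby) → mode=Standby action=led_on
2. arrived: (Standby) → mode=Retreat action=rotate
3. grasp_fail: (Retreat) → mode=Manipulate action=open_gripper
4. grasp_fail: (Manipulate) → mode=Standby action=led_on
5. target_lost: (Standby) → mode=Manipulate action=rotate

final mode: Manipulate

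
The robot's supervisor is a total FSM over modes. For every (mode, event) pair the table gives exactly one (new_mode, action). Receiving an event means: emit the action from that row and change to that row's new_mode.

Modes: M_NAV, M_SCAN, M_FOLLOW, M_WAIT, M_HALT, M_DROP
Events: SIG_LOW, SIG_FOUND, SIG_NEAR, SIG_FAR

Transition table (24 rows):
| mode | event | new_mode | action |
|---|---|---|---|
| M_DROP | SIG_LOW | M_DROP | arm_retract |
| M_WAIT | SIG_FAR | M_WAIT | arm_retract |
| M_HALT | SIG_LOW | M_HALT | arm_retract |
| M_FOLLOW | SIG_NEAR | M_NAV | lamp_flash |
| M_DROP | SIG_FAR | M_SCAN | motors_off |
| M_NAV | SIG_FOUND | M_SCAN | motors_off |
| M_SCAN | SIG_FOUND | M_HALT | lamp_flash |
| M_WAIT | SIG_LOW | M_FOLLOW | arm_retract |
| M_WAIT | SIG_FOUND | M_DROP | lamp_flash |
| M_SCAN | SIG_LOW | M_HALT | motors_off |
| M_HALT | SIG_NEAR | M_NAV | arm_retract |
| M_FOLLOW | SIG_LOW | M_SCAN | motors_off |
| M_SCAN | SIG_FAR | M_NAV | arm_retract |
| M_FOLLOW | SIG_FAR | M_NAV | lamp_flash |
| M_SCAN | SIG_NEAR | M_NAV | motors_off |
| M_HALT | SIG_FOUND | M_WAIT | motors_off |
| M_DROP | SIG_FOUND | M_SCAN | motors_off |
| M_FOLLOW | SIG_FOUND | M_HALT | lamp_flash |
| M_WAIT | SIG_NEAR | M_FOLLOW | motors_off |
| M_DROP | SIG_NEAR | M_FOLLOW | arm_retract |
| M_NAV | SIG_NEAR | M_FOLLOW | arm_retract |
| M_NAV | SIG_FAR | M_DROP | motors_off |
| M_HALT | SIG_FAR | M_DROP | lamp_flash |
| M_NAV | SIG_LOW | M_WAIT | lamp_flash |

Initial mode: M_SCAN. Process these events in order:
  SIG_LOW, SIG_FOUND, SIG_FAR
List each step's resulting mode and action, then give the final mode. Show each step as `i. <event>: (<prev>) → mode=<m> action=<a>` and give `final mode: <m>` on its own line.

1. SIG_LOW: (M_SCAN) → mode=M_HALT action=motors_off
2. SIG_FOUND: (M_HALT) → mode=M_WAIT action=motors_off
3. SIG_FAR: (M_WAIT) → mode=M_WAIT action=arm_retract

final mode: M_WAIT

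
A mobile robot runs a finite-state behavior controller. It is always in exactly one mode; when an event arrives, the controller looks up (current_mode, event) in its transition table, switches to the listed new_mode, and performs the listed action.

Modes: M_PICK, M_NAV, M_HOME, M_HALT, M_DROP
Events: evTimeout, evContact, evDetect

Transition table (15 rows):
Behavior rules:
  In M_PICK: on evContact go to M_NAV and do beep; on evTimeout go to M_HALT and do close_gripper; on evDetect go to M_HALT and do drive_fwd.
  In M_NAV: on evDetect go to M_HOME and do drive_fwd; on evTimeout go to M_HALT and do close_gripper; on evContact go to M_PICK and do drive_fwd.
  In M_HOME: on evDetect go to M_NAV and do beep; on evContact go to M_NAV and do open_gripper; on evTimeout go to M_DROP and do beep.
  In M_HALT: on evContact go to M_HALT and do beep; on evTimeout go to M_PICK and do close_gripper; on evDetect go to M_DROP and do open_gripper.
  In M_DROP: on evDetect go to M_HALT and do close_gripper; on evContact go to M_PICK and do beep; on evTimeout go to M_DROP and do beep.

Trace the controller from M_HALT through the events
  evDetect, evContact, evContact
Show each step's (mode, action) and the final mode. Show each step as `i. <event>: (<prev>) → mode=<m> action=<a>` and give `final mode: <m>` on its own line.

final mode: M_NAV

1. evDetect: (M_HALT) → mode=M_DROP action=open_gripper
2. evContact: (M_DROP) → mode=M_PICK action=beep
3. evContact: (M_PICK) → mode=M_NAV action=beep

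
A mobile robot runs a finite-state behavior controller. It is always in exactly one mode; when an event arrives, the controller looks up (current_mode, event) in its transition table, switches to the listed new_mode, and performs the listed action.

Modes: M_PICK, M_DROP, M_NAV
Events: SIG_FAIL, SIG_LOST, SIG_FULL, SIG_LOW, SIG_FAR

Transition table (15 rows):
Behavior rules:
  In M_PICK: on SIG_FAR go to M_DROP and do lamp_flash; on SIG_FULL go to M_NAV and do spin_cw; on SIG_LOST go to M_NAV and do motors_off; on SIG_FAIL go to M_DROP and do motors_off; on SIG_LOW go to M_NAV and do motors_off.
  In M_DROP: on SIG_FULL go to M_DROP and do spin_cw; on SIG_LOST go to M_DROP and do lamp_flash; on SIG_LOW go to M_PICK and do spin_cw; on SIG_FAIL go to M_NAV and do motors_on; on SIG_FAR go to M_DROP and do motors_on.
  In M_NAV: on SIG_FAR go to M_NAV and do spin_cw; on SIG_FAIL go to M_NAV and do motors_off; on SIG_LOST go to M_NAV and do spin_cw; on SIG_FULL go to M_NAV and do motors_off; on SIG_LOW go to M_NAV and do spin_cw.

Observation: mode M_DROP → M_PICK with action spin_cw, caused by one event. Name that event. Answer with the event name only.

try SIG_FAIL: (M_DROP, SIG_FAIL) → (M_NAV, motors_on)
try SIG_LOST: (M_DROP, SIG_LOST) → (M_DROP, lamp_flash)
try SIG_FULL: (M_DROP, SIG_FULL) → (M_DROP, spin_cw)
try SIG_LOW: (M_DROP, SIG_LOW) → (M_PICK, spin_cw)  ← matches
try SIG_FAR: (M_DROP, SIG_FAR) → (M_DROP, motors_on)

SIG_LOW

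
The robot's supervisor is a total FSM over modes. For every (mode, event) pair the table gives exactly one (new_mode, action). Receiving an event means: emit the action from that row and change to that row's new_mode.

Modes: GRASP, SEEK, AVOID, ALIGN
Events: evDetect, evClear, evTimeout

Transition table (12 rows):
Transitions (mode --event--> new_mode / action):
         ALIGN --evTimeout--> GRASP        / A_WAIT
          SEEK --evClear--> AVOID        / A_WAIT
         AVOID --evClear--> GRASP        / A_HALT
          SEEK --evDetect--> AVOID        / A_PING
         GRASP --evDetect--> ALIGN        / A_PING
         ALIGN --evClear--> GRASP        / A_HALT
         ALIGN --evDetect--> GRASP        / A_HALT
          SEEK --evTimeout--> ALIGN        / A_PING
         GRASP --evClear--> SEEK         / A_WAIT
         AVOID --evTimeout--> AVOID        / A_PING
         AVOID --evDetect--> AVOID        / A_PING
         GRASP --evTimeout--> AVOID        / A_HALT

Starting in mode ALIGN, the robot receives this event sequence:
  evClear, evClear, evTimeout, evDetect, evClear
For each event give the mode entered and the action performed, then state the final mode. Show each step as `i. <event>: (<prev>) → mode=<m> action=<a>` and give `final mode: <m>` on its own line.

final mode: SEEK

1. evClear: (ALIGN) → mode=GRASP action=A_HALT
2. evClear: (GRASP) → mode=SEEK action=A_WAIT
3. evTimeout: (SEEK) → mode=ALIGN action=A_PING
4. evDetect: (ALIGN) → mode=GRASP action=A_HALT
5. evClear: (GRASP) → mode=SEEK action=A_WAIT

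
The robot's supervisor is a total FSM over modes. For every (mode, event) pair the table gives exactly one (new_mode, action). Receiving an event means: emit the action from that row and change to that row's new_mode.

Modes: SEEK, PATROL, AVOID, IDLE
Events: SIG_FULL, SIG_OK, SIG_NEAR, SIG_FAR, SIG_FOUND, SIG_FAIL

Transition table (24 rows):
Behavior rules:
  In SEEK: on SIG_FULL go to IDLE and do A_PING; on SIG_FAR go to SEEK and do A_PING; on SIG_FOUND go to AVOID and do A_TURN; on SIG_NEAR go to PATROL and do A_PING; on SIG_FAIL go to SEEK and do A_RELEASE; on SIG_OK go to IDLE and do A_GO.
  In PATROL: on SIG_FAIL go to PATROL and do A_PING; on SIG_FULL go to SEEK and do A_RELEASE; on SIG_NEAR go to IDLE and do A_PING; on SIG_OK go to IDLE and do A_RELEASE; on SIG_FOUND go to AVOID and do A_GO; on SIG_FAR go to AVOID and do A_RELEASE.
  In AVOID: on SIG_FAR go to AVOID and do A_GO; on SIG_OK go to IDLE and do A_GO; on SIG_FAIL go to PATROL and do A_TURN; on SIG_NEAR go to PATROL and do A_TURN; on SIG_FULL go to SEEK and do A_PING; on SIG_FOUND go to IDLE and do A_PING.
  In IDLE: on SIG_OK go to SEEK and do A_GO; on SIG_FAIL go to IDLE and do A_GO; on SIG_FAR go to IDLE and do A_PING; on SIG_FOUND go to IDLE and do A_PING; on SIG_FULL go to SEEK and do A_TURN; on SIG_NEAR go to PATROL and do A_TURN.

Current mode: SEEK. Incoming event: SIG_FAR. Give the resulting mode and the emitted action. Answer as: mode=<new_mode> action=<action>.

mode=SEEK action=A_PING

current mode = SEEK; filter table to that mode:
  (SEEK, SIG_FULL) → (IDLE, A_PING)
  (SEEK, SIG_FAR) → (SEEK, A_PING)  ← event matches
  (SEEK, SIG_FOUND) → (AVOID, A_TURN)
  (SEEK, SIG_NEAR) → (PATROL, A_PING)
  (SEEK, SIG_FAIL) → (SEEK, A_RELEASE)
  (SEEK, SIG_OK) → (IDLE, A_GO)
event = SIG_FAR selects (SEEK, A_PING)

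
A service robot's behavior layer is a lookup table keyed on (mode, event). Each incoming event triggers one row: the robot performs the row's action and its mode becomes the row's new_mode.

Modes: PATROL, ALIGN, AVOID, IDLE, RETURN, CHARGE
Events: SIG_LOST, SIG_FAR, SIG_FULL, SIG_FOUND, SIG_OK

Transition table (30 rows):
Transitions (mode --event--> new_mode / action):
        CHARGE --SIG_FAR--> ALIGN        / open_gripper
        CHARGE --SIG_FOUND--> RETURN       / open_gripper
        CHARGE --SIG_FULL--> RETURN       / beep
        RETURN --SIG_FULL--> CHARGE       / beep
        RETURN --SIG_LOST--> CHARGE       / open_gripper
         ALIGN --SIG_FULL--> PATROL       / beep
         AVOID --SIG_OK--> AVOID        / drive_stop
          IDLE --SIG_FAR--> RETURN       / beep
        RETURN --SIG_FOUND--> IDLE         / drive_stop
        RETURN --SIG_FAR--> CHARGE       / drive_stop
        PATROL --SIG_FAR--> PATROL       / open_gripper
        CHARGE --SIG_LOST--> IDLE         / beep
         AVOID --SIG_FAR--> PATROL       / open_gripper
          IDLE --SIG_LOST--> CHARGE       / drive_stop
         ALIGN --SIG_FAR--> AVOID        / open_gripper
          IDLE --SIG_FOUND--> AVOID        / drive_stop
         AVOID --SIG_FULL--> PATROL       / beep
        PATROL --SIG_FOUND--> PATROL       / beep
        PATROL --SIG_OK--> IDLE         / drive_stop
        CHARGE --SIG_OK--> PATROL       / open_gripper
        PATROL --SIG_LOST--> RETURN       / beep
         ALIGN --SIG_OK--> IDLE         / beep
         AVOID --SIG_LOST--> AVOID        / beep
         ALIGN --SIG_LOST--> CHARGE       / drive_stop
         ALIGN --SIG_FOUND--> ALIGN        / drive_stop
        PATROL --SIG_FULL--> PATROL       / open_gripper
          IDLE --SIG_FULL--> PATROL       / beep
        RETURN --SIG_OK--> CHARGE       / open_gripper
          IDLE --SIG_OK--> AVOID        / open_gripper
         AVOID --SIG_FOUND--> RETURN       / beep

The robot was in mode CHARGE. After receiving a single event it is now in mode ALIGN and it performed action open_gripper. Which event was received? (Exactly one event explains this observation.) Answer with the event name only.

try SIG_LOST: (CHARGE, SIG_LOST) → (IDLE, beep)
try SIG_FAR: (CHARGE, SIG_FAR) → (ALIGN, open_gripper)  ← matches
try SIG_FULL: (CHARGE, SIG_FULL) → (RETURN, beep)
try SIG_FOUND: (CHARGE, SIG_FOUND) → (RETURN, open_gripper)
try SIG_OK: (CHARGE, SIG_OK) → (PATROL, open_gripper)

SIG_FAR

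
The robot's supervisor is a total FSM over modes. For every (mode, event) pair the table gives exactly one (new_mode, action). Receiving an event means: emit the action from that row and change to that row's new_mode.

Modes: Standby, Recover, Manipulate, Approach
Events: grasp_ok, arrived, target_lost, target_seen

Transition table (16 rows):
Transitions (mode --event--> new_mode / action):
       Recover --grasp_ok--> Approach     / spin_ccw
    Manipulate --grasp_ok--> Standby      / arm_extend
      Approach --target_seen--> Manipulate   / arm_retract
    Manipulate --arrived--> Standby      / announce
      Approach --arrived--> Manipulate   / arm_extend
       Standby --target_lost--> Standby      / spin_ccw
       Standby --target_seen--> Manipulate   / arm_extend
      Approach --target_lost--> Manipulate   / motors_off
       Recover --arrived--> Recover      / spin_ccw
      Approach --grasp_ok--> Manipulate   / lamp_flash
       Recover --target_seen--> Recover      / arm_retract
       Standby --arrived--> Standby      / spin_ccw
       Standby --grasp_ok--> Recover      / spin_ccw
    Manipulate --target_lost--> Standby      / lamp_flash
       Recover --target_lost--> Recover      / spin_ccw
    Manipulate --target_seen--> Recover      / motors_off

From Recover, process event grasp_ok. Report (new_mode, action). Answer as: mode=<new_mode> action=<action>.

current mode = Recover; filter table to that mode:
  (Recover, grasp_ok) → (Approach, spin_ccw)  ← event matches
  (Recover, arrived) → (Recover, spin_ccw)
  (Recover, target_seen) → (Recover, arm_retract)
  (Recover, target_lost) → (Recover, spin_ccw)
event = grasp_ok selects (Approach, spin_ccw)

mode=Approach action=spin_ccw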